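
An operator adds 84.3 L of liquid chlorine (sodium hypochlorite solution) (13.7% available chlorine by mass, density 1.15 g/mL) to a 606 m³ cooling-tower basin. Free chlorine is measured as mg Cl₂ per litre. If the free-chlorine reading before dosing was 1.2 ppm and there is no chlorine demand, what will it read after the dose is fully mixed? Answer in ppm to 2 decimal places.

Volume: 606 m³ = 606,000 L.
Mass of solution: 84.3 L × 1000 mL/L × 1.15 g/mL = 96,940 g.
Available chlorine delivered: 96,940 g × 0.137 = 13,280 g as Cl₂.
Concentration rise: 13,280 g / 606,000 L = 21.92 mg/L = 21.92 ppm.
Final FC: 1.2 + 21.92 = 23.12 ppm.

23.12 ppm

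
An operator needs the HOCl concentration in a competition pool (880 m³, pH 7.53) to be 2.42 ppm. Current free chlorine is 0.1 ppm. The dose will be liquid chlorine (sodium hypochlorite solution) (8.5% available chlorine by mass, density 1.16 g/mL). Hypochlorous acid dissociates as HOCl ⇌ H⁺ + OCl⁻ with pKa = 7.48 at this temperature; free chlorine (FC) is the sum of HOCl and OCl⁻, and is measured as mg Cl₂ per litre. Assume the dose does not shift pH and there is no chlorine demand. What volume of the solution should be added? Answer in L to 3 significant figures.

44.9 L

Volume: 880 m³ = 880,000 L.
[OCl⁻]/[HOCl] = 10^(pH − pKa) = 10^(7.53 − 7.48) = 1.122; fraction as HOCl = 1/(1 + 1.122) = 0.4712.
Free chlorine required for 2.42 ppm HOCl: 2.42 / 0.4712 = 5.135 ppm.
FC to add: 5.135 − 0.1 = 5.035 mg/L as Cl₂.
Cl₂ equivalent: 5.035 mg/L × 880,000 L = 4431 g.
Product at 8.5% available Cl: 4431 / 0.085 = 52,130 g.
Volume: 52,130 g ÷ 1.16 g/mL = 44,940 mL.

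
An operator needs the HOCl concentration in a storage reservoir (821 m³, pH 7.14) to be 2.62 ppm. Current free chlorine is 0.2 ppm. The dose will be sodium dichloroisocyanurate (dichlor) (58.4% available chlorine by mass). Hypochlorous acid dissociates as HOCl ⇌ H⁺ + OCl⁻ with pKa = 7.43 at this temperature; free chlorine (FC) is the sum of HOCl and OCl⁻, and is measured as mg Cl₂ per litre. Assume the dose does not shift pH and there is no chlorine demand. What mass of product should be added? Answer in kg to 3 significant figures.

5.29 kg

Volume: 821 m³ = 821,000 L.
[OCl⁻]/[HOCl] = 10^(pH − pKa) = 10^(7.14 − 7.43) = 0.5129; fraction as HOCl = 1/(1 + 0.5129) = 0.661.
Free chlorine required for 2.62 ppm HOCl: 2.62 / 0.661 = 3.964 ppm.
FC to add: 3.964 − 0.2 = 3.764 mg/L as Cl₂.
Cl₂ equivalent: 3.764 mg/L × 821,000 L = 3090 g.
Product at 58.4% available Cl: 3090 / 0.584 = 5291 g.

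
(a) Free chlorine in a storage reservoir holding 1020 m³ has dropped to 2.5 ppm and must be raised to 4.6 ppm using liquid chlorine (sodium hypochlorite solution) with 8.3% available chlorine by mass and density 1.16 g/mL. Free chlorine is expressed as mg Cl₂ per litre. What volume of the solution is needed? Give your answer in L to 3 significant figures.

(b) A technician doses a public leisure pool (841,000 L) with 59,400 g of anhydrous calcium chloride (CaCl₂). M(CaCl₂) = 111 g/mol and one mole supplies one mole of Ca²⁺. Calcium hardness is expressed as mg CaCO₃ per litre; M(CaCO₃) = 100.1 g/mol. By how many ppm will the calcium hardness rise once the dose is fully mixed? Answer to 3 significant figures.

(a) 22.2 L; (b) 63.7 ppm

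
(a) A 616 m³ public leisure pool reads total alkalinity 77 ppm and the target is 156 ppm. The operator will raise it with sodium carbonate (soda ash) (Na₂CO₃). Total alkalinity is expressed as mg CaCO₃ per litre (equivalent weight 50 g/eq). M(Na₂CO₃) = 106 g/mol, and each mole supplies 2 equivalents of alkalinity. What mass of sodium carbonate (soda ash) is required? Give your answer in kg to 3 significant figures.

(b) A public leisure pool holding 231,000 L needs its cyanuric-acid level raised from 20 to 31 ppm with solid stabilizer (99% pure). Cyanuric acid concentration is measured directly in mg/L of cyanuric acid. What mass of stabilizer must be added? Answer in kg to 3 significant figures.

(a) 51.6 kg; (b) 2.57 kg

(a) Volume: 616 m³ = 616,000 L.
(a) Alkalinity to add: (156 − 77) = 79 mg/L as CaCO₃ × 616,000 L = 48,660 g as CaCO₃.
(a) Equivalents: 48,660 g ÷ 50 g/eq = 973.3 eq.
(a) Each mole of Na₂CO₃ supplies 2 eq, so 973.3 / 2 = 486.6 mol.
(a) Mass: 486.6 mol × 106 g/mol = 51,580 g.

(b) CYA to add: (31 − 20) = 11 mg/L × 231,000 L = 2541 g cyanuric acid.
(b) At 99% purity: 2541 / 0.99 = 2567 g product.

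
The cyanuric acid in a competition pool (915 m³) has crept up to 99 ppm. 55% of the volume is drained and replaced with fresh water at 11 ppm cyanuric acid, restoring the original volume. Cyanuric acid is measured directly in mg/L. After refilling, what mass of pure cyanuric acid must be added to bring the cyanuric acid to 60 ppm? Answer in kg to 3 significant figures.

Volume: 915 m³ = 915,000 L.
After draining 55% and refilling: 99 × 0.45 + 11 × 0.55 = 50.6 ppm.
Deficit to target: 60 − 50.6 = 9.4 mg/L.
Mass: 9.4 mg/L × 915,000 L = 8601 g cyanuric acid.

8.60 kg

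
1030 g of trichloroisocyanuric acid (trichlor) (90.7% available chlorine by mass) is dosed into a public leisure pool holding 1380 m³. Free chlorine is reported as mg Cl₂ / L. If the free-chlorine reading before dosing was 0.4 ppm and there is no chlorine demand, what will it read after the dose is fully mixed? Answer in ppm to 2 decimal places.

1.08 ppm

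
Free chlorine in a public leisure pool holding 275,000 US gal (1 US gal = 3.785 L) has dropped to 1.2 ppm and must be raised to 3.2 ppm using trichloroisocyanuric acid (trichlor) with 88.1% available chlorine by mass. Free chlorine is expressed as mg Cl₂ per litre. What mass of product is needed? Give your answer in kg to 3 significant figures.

Volume: 275,000 US gal × 3.785 L/gal = 1,040,875 L.
Chlorine deficit: 3.2 − 1.2 = 2 ppm = 2 mg/L as Cl₂.
Cl₂ equivalent needed: 2 mg/L × 1,040,875 L = 2,082,000 mg = 2082 g.
Product at 88.1% available chlorine: 2082 / 0.881 = 2363 g.

2.36 kg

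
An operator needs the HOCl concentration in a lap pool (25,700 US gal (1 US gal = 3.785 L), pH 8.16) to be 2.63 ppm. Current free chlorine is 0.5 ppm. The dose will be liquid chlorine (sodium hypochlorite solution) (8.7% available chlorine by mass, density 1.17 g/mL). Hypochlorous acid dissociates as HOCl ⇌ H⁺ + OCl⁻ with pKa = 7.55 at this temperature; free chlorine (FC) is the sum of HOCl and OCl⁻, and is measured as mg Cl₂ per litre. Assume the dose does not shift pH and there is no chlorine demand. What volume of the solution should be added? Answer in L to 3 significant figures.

12.3 L

Volume: 25,700 US gal × 3.785 L/gal = 97,274 L.
[OCl⁻]/[HOCl] = 10^(pH − pKa) = 10^(8.16 − 7.55) = 4.074; fraction as HOCl = 1/(1 + 4.074) = 0.1971.
Free chlorine required for 2.63 ppm HOCl: 2.63 / 0.1971 = 13.34 ppm.
FC to add: 13.34 − 0.5 = 12.84 mg/L as Cl₂.
Cl₂ equivalent: 12.84 mg/L × 97,274 L = 1249 g.
Product at 8.7% available Cl: 1249 / 0.087 = 14,360 g.
Volume: 14,360 g ÷ 1.17 g/mL = 12,270 mL.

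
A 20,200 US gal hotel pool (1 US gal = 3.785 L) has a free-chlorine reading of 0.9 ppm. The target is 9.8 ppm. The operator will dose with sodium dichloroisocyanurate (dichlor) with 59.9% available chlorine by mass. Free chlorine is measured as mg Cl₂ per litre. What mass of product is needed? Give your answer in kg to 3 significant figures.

1.14 kg

Volume: 20,200 US gal × 3.785 L/gal = 76,457 L.
Chlorine deficit: 9.8 − 0.9 = 8.9 ppm = 8.9 mg/L as Cl₂.
Cl₂ equivalent needed: 8.9 mg/L × 76,457 L = 680,500 mg = 680.5 g.
Product at 59.9% available chlorine: 680.5 / 0.599 = 1136 g.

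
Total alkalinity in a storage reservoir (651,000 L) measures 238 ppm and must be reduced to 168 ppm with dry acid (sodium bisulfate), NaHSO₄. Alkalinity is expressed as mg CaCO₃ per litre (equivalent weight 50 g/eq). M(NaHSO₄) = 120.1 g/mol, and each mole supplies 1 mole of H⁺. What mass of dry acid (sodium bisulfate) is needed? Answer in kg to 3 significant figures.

Alkalinity to neutralize: (238 − 168) = 70 mg/L as CaCO₃ × 651,000 L = 45,570 g as CaCO₃.
Equivalents of H⁺ required: 45,570 ÷ 50 g/eq = 911.4 eq = 911.4 mol NaHSO₄.
Mass of NaHSO₄: 911.4 × 120.1 = 109,500 g.

109 kg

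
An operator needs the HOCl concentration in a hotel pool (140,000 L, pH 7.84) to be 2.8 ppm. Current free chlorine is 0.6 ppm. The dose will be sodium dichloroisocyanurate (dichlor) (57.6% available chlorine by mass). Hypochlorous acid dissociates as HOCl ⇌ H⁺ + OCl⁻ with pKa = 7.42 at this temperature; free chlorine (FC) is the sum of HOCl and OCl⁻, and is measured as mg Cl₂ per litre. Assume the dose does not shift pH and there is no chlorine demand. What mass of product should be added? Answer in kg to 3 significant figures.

2.32 kg

[OCl⁻]/[HOCl] = 10^(pH − pKa) = 10^(7.84 − 7.42) = 2.63; fraction as HOCl = 1/(1 + 2.63) = 0.2755.
Free chlorine required for 2.8 ppm HOCl: 2.8 / 0.2755 = 10.16 ppm.
FC to add: 10.16 − 0.6 = 9.565 mg/L as Cl₂.
Cl₂ equivalent: 9.565 mg/L × 140,000 L = 1339 g.
Product at 57.6% available Cl: 1339 / 0.576 = 2325 g.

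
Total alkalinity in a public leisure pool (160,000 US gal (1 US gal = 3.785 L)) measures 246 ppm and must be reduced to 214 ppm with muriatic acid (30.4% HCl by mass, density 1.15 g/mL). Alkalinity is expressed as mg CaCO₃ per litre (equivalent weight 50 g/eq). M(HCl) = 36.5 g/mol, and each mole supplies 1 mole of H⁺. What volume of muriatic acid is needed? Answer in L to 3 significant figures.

40.5 L

Volume: 160,000 US gal × 3.785 L/gal = 605,600 L.
Alkalinity to neutralize: (246 − 214) = 32 mg/L as CaCO₃ × 605,600 L = 19,380 g as CaCO₃.
Equivalents of H⁺ required: 19,380 ÷ 50 g/eq = 387.6 eq = 387.6 mol HCl.
Mass of HCl: 387.6 × 36.5 = 14,150 g.
Mass of 30.4% solution: 14,150 / 0.304 = 46,540 g.
Volume: 46,540 g ÷ 1.15 g/mL = 40,470 mL.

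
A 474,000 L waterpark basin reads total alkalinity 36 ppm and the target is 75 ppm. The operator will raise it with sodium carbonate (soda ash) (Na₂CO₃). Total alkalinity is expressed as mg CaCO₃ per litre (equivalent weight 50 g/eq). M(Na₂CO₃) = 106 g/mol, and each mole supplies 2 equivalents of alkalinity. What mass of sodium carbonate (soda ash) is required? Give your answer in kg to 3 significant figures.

Alkalinity to add: (75 − 36) = 39 mg/L as CaCO₃ × 474,000 L = 18,490 g as CaCO₃.
Equivalents: 18,490 g ÷ 50 g/eq = 369.7 eq.
Each mole of Na₂CO₃ supplies 2 eq, so 369.7 / 2 = 184.9 mol.
Mass: 184.9 mol × 106 g/mol = 19,600 g.

19.6 kg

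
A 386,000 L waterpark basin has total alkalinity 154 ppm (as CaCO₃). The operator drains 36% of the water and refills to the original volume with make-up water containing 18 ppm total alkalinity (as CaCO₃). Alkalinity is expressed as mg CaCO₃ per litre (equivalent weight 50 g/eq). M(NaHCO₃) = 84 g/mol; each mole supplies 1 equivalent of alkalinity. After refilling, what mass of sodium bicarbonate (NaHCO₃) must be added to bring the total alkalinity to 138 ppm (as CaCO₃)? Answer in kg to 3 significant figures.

21.4 kg

After draining 36% and refilling: 154 × 0.64 + 18 × 0.36 = 105.04 ppm.
Deficit to target: 138 − 105.04 = 32.96 mg/L.
As CaCO₃: 32.96 mg/L × 386,000 L = 12,720 g; ÷ 50 g/eq ÷ 1 = 254.5 mol NaHCO₃.
Mass: 254.5 × 84 = 21,370 g.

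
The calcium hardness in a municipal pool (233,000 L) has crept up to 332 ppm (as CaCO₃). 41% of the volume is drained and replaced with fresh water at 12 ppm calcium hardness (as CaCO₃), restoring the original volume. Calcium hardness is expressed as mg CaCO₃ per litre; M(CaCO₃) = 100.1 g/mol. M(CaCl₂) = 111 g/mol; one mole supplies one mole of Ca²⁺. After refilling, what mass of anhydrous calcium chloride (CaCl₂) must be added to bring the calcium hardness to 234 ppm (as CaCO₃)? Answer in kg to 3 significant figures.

After draining 41% and refilling: 332 × 0.59 + 12 × 0.41 = 200.8 ppm.
Deficit to target: 234 − 200.8 = 33.2 mg/L.
As CaCO₃: 33.2 mg/L × 233,000 L = 7736 g; ÷ 100.1 = 77.28 mol Ca²⁺.
Mass: 77.28 × 111 = 8578 g.

8.58 kg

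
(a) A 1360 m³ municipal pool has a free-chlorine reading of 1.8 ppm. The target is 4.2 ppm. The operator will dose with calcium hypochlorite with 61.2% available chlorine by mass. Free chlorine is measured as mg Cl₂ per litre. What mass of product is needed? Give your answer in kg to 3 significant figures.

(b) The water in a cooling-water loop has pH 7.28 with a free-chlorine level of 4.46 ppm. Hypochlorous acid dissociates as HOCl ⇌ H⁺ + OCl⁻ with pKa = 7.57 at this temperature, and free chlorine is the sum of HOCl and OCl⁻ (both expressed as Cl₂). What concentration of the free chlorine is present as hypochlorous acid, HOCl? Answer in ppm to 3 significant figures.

(a) Volume: 1360 m³ = 1,360,000 L.
(a) Chlorine deficit: 4.2 − 1.8 = 2.4 ppm = 2.4 mg/L as Cl₂.
(a) Cl₂ equivalent needed: 2.4 mg/L × 1,360,000 L = 3,264,000 mg = 3264 g.
(a) Product at 61.2% available chlorine: 3264 / 0.612 = 5333 g.

(b) [OCl⁻]/[HOCl] = 10^(pH − pKa) = 10^(7.28 − 7.57) = 10^-0.29 = 0.5129.
(b) Fraction as HOCl = 1 / (1 + 0.5129) = 0.661.
(b) HOCl = 0.661 × 4.46 ppm = 2.948 ppm.

(a) 5.33 kg; (b) 2.95 ppm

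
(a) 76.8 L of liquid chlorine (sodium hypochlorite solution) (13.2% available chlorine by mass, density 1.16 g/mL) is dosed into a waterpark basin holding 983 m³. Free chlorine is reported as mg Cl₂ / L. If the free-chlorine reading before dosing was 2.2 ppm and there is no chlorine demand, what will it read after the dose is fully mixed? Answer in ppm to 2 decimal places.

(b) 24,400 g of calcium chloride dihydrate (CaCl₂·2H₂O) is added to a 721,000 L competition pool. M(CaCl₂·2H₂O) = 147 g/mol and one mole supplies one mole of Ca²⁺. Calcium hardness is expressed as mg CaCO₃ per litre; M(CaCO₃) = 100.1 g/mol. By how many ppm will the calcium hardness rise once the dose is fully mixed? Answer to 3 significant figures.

(a) 14.16 ppm; (b) 23.0 ppm

(a) Volume: 983 m³ = 983,000 L.
(a) Mass of solution: 76.8 L × 1000 mL/L × 1.16 g/mL = 89,090 g.
(a) Available chlorine delivered: 89,090 g × 0.132 = 11,760 g as Cl₂.
(a) Concentration rise: 11,760 g / 983,000 L = 11.96 mg/L = 11.96 ppm.
(a) Final FC: 2.2 + 11.96 = 14.16 ppm.

(b) Moles of Ca²⁺: 24,400 g ÷ 147 g/mol = 166 mol.
(b) As CaCO₃: 166 mol × 100.1 g/mol = 16,620 g.
(b) Rise: 16,620 g / 721,000 L × 1000 = 23.04 mg/L.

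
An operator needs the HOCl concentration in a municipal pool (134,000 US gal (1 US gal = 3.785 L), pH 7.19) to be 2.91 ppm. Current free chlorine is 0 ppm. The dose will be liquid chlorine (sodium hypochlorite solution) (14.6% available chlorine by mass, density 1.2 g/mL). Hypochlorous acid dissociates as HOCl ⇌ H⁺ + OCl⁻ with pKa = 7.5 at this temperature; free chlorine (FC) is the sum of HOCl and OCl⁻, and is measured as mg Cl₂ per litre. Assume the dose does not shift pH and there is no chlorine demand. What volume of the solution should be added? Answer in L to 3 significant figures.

Volume: 134,000 US gal × 3.785 L/gal = 507,190 L.
[OCl⁻]/[HOCl] = 10^(pH − pKa) = 10^(7.19 − 7.5) = 0.4898; fraction as HOCl = 1/(1 + 0.4898) = 0.6712.
Free chlorine required for 2.91 ppm HOCl: 2.91 / 0.6712 = 4.335 ppm.
FC to add: 4.335 − 0 = 4.335 mg/L as Cl₂.
Cl₂ equivalent: 4.335 mg/L × 507,190 L = 2199 g.
Product at 14.6% available Cl: 2199 / 0.146 = 15,060 g.
Volume: 15,060 g ÷ 1.2 g/mL = 12,550 mL.

12.6 L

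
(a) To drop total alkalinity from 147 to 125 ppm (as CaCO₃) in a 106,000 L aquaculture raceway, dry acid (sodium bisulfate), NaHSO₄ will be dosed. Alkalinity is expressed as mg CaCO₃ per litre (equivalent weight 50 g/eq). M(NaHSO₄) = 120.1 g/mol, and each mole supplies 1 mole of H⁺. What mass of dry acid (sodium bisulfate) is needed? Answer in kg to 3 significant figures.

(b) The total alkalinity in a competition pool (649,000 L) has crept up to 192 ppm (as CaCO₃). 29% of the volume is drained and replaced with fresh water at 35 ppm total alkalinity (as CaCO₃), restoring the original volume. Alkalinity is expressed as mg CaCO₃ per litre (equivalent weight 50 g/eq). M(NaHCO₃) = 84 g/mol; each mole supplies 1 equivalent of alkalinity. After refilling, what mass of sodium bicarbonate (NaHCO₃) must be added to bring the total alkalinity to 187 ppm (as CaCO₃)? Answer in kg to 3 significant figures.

(a) Alkalinity to neutralize: (147 − 125) = 22 mg/L as CaCO₃ × 106,000 L = 2332 g as CaCO₃.
(a) Equivalents of H⁺ required: 2332 ÷ 50 g/eq = 46.64 eq = 46.64 mol NaHSO₄.
(a) Mass of NaHSO₄: 46.64 × 120.1 = 5601 g.

(b) After draining 29% and refilling: 192 × 0.71 + 35 × 0.29 = 146.47 ppm.
(b) Deficit to target: 187 − 146.47 = 40.53 mg/L.
(b) As CaCO₃: 40.53 mg/L × 649,000 L = 26,300 g; ÷ 50 g/eq ÷ 1 = 526.1 mol NaHCO₃.
(b) Mass: 526.1 × 84 = 44,190 g.

(a) 5.60 kg; (b) 44.2 kg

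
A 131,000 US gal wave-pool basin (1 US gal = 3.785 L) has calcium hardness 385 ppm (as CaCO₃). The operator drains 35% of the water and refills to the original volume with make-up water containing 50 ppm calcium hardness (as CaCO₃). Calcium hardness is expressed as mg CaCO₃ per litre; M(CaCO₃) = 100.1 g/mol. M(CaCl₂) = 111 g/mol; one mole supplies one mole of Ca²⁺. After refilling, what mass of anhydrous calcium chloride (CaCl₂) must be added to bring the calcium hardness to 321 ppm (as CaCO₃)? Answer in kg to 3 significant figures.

Volume: 131,000 US gal × 3.785 L/gal = 495,835 L.
After draining 35% and refilling: 385 × 0.65 + 50 × 0.35 = 267.75 ppm.
Deficit to target: 321 − 267.75 = 53.25 mg/L.
As CaCO₃: 53.25 mg/L × 495,835 L = 26,400 g; ÷ 100.1 = 263.8 mol Ca²⁺.
Mass: 263.8 × 111 = 29,280 g.

29.3 kg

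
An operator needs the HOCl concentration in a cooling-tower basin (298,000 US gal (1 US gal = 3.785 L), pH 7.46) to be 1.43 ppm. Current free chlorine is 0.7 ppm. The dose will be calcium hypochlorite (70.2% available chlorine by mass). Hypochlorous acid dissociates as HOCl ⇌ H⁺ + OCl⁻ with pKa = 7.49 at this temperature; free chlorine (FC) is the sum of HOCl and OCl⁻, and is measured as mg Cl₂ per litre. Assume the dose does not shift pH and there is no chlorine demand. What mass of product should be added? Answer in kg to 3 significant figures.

3.32 kg

Volume: 298,000 US gal × 3.785 L/gal = 1,127,930 L.
[OCl⁻]/[HOCl] = 10^(pH − pKa) = 10^(7.46 − 7.49) = 0.9333; fraction as HOCl = 1/(1 + 0.9333) = 0.5173.
Free chlorine required for 1.43 ppm HOCl: 1.43 / 0.5173 = 2.765 ppm.
FC to add: 2.765 − 0.7 = 2.065 mg/L as Cl₂.
Cl₂ equivalent: 2.065 mg/L × 1,127,930 L = 2329 g.
Product at 70.2% available Cl: 2329 / 0.702 = 3317 g.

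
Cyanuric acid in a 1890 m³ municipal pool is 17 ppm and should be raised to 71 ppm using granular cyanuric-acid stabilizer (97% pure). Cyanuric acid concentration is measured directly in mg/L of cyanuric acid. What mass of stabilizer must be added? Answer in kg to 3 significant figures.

105 kg

Volume: 1890 m³ = 1,890,000 L.
CYA to add: (71 − 17) = 54 mg/L × 1,890,000 L = 102,100 g cyanuric acid.
At 97% purity: 102,100 / 0.97 = 105,200 g product.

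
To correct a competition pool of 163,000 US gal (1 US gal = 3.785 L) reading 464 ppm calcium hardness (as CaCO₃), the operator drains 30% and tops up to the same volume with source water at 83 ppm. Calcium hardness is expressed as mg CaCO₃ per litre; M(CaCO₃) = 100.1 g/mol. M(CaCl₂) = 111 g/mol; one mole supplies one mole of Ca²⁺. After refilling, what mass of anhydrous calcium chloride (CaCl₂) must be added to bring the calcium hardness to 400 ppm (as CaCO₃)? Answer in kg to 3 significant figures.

34.4 kg

Volume: 163,000 US gal × 3.785 L/gal = 616,955 L.
After draining 30% and refilling: 464 × 0.70 + 83 × 0.30 = 349.7 ppm.
Deficit to target: 400 − 349.7 = 50.3 mg/L.
As CaCO₃: 50.3 mg/L × 616,955 L = 31,030 g; ÷ 100.1 = 310 mol Ca²⁺.
Mass: 310 × 111 = 34,410 g.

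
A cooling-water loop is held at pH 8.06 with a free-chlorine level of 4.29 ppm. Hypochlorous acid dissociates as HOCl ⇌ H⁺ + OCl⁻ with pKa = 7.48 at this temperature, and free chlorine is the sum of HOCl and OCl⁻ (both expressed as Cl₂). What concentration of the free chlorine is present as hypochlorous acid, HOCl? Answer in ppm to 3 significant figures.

0.893 ppm

[OCl⁻]/[HOCl] = 10^(pH − pKa) = 10^(8.06 − 7.48) = 10^0.58 = 3.802.
Fraction as HOCl = 1 / (1 + 3.802) = 0.2083.
HOCl = 0.2083 × 4.29 ppm = 0.8934 ppm.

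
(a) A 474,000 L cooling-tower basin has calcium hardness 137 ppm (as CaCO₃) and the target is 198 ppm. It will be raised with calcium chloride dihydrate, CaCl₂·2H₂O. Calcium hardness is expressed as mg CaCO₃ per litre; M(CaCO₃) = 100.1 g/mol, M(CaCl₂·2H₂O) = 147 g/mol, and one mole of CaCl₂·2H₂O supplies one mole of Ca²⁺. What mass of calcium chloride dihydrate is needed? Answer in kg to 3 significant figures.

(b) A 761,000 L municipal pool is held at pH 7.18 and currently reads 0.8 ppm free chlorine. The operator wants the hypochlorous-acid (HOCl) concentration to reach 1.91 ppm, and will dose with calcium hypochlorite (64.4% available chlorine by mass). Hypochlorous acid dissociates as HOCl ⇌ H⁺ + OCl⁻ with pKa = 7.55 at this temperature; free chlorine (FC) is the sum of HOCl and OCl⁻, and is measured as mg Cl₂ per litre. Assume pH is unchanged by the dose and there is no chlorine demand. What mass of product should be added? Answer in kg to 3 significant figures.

(a) 42.5 kg; (b) 2.27 kg

(a) Hardness to add: (198 − 137) = 61 mg/L as CaCO₃ × 474,000 L = 28,910 g as CaCO₃.
(a) Moles of Ca²⁺ (1 mol Ca²⁺ ≡ 1 mol CaCO₃): 28,910 / 100.1 g/mol = 288.9 mol.
(a) Mass of CaCl₂·2H₂O: 288.9 × 147 = 42,460 g.

(b) [OCl⁻]/[HOCl] = 10^(pH − pKa) = 10^(7.18 − 7.55) = 0.4266; fraction as HOCl = 1/(1 + 0.4266) = 0.701.
(b) Free chlorine required for 1.91 ppm HOCl: 1.91 / 0.701 = 2.725 ppm.
(b) FC to add: 2.725 − 0.8 = 1.925 mg/L as Cl₂.
(b) Cl₂ equivalent: 1.925 mg/L × 761,000 L = 1465 g.
(b) Product at 64.4% available Cl: 1465 / 0.644 = 2274 g.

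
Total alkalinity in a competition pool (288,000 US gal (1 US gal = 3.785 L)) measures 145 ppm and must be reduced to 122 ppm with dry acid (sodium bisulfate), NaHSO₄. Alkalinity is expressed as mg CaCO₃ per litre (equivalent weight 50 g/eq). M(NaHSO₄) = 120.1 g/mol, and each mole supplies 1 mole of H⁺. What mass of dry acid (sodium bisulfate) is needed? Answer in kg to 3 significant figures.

Volume: 288,000 US gal × 3.785 L/gal = 1,090,080 L.
Alkalinity to neutralize: (145 − 122) = 23 mg/L as CaCO₃ × 1,090,080 L = 25,070 g as CaCO₃.
Equivalents of H⁺ required: 25,070 ÷ 50 g/eq = 501.4 eq = 501.4 mol NaHSO₄.
Mass of NaHSO₄: 501.4 × 120.1 = 60,220 g.

60.2 kg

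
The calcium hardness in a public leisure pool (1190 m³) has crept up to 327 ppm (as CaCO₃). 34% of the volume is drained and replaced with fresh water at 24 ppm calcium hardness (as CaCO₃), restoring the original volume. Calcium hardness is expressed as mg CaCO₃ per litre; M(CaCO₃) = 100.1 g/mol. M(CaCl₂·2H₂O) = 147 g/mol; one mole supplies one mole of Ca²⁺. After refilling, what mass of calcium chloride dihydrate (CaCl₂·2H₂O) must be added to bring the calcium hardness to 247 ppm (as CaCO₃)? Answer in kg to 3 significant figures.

40.2 kg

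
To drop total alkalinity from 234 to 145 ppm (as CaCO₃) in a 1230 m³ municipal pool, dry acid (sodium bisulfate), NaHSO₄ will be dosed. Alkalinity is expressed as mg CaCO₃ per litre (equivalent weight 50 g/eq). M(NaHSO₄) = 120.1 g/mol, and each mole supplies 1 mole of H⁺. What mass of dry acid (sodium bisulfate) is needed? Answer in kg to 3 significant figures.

Volume: 1230 m³ = 1,230,000 L.
Alkalinity to neutralize: (234 − 145) = 89 mg/L as CaCO₃ × 1,230,000 L = 109,500 g as CaCO₃.
Equivalents of H⁺ required: 109,500 ÷ 50 g/eq = 2189 eq = 2189 mol NaHSO₄.
Mass of NaHSO₄: 2189 × 120.1 = 262,900 g.

263 kg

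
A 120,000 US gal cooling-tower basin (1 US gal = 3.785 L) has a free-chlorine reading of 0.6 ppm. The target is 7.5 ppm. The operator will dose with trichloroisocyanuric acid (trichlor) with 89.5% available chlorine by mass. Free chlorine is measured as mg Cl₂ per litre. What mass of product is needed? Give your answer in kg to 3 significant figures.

3.50 kg

Volume: 120,000 US gal × 3.785 L/gal = 454,200 L.
Chlorine deficit: 7.5 − 0.6 = 6.9 ppm = 6.9 mg/L as Cl₂.
Cl₂ equivalent needed: 6.9 mg/L × 454,200 L = 3,134,000 mg = 3134 g.
Product at 89.5% available chlorine: 3134 / 0.895 = 3502 g.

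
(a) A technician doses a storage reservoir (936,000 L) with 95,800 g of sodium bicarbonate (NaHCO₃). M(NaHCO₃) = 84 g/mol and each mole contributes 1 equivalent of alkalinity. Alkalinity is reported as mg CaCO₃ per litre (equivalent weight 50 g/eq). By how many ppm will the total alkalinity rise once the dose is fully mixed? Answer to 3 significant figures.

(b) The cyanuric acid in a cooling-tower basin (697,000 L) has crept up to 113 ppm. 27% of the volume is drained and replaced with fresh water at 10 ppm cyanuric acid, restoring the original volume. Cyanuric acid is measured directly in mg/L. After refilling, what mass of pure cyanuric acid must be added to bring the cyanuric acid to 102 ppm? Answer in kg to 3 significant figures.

(a) 60.9 ppm; (b) 11.7 kg

(a) Moles of NaHCO₃: 95,800 g ÷ 84 g/mol = 1140 mol → 1140 eq of alkalinity.
(a) As CaCO₃: 1140 eq × 50 g/eq = 57,020 g.
(a) Rise: 57,020 g / 936,000 L × 1000 = 60.92 mg/L.

(b) After draining 27% and refilling: 113 × 0.73 + 10 × 0.27 = 85.19 ppm.
(b) Deficit to target: 102 − 85.19 = 16.81 mg/L.
(b) Mass: 16.81 mg/L × 697,000 L = 11,720 g cyanuric acid.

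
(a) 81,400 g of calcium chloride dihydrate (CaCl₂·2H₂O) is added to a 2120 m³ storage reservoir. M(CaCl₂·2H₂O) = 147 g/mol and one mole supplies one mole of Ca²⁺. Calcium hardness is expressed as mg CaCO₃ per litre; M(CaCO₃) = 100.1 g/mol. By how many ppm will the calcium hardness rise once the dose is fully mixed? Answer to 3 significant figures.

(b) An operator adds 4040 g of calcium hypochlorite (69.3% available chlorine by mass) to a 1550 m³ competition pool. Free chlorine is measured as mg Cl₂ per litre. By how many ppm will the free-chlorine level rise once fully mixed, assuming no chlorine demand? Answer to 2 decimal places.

(a) Volume: 2120 m³ = 2,120,000 L.
(a) Moles of Ca²⁺: 81,400 g ÷ 147 g/mol = 553.7 mol.
(a) As CaCO₃: 553.7 mol × 100.1 g/mol = 55,430 g.
(a) Rise: 55,430 g / 2,120,000 L × 1000 = 26.15 mg/L.

(b) Volume: 1550 m³ = 1,550,000 L.
(b) Available chlorine delivered: 4040 g × 0.693 = 2800 g as Cl₂.
(b) Concentration rise: 2800 g / 1,550,000 L = 1.806 mg/L = 1.81 ppm.

(a) 26.1 ppm; (b) 1.81 ppm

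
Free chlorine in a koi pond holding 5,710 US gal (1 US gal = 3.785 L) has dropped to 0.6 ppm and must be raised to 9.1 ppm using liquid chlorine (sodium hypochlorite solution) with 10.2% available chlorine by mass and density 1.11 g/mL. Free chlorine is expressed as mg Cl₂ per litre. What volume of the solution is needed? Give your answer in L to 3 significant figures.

Volume: 5,710 US gal × 3.785 L/gal = 21,612 L.
Chlorine deficit: 9.1 − 0.6 = 8.5 ppm = 8.5 mg/L as Cl₂.
Cl₂ equivalent needed: 8.5 mg/L × 21,612 L = 183,700 mg = 183.7 g.
Product at 10.2% available chlorine: 183.7 / 0.102 = 1801 g.
Volume at density 1.11 g/mL: 1801 g ÷ 1.11 g/mL = 1623 mL.

1.62 L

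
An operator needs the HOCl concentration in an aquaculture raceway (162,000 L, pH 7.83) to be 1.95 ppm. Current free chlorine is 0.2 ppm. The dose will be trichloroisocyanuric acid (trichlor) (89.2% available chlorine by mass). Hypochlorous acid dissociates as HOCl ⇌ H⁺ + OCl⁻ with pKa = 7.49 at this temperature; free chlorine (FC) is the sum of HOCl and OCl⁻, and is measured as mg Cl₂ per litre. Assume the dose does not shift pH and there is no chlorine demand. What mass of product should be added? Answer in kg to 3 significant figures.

[OCl⁻]/[HOCl] = 10^(pH − pKa) = 10^(7.83 − 7.49) = 2.188; fraction as HOCl = 1/(1 + 2.188) = 0.3137.
Free chlorine required for 1.95 ppm HOCl: 1.95 / 0.3137 = 6.216 ppm.
FC to add: 6.216 − 0.2 = 6.016 mg/L as Cl₂.
Cl₂ equivalent: 6.016 mg/L × 162,000 L = 974.6 g.
Product at 89.2% available Cl: 974.6 / 0.892 = 1093 g.

1.09 kg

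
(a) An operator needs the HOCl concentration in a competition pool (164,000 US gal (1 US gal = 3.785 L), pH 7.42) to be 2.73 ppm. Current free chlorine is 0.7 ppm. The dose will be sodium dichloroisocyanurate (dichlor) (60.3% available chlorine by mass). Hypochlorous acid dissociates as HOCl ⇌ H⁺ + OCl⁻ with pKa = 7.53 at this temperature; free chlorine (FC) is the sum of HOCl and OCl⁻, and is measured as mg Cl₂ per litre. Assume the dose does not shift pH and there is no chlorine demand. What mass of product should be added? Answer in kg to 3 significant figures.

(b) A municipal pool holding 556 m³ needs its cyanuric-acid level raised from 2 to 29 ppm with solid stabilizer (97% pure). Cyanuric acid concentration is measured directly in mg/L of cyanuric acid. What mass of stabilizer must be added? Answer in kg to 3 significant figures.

(a) 4.27 kg; (b) 15.5 kg

(a) Volume: 164,000 US gal × 3.785 L/gal = 620,740 L.
(a) [OCl⁻]/[HOCl] = 10^(pH − pKa) = 10^(7.42 − 7.53) = 0.7762; fraction as HOCl = 1/(1 + 0.7762) = 0.563.
(a) Free chlorine required for 2.73 ppm HOCl: 2.73 / 0.563 = 4.849 ppm.
(a) FC to add: 4.849 − 0.7 = 4.149 mg/L as Cl₂.
(a) Cl₂ equivalent: 4.149 mg/L × 620,740 L = 2576 g.
(a) Product at 60.3% available Cl: 2576 / 0.603 = 4271 g.

(b) Volume: 556 m³ = 556,000 L.
(b) CYA to add: (29 − 2) = 27 mg/L × 556,000 L = 15,010 g cyanuric acid.
(b) At 97% purity: 15,010 / 0.97 = 15,480 g product.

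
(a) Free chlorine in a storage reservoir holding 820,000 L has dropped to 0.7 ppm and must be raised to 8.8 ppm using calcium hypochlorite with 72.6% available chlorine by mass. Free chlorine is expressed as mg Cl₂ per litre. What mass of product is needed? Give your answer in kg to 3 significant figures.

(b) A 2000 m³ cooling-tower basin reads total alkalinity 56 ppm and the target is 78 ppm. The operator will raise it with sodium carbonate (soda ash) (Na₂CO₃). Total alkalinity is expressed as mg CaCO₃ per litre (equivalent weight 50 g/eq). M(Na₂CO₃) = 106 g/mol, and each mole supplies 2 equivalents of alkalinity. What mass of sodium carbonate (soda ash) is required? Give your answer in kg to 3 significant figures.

(a) 9.15 kg; (b) 46.6 kg

(a) Chlorine deficit: 8.8 − 0.7 = 8.1 ppm = 8.1 mg/L as Cl₂.
(a) Cl₂ equivalent needed: 8.1 mg/L × 820,000 L = 6,642,000 mg = 6642 g.
(a) Product at 72.6% available chlorine: 6642 / 0.726 = 9149 g.

(b) Volume: 2000 m³ = 2,000,000 L.
(b) Alkalinity to add: (78 − 56) = 22 mg/L as CaCO₃ × 2,000,000 L = 44,000 g as CaCO₃.
(b) Equivalents: 44,000 g ÷ 50 g/eq = 880 eq.
(b) Each mole of Na₂CO₃ supplies 2 eq, so 880 / 2 = 440 mol.
(b) Mass: 440 mol × 106 g/mol = 46,640 g.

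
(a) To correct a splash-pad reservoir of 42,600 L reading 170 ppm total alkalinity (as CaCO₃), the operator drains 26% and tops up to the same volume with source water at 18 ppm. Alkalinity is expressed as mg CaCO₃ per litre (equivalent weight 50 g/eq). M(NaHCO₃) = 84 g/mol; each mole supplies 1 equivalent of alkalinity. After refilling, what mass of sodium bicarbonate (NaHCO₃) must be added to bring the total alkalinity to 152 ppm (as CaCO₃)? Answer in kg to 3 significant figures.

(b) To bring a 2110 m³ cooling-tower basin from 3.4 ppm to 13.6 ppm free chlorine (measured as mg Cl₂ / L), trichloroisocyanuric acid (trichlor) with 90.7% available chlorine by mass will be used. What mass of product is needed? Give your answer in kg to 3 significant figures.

(a) 1.54 kg; (b) 23.7 kg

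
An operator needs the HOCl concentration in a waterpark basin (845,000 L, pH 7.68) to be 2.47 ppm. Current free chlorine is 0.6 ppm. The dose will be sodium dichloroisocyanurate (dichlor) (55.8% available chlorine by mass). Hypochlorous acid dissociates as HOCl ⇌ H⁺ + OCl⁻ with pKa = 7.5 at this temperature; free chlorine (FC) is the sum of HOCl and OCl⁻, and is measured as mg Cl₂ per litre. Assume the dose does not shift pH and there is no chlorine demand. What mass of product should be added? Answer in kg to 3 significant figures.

8.49 kg

[OCl⁻]/[HOCl] = 10^(pH − pKa) = 10^(7.68 − 7.5) = 1.514; fraction as HOCl = 1/(1 + 1.514) = 0.3978.
Free chlorine required for 2.47 ppm HOCl: 2.47 / 0.3978 = 6.208 ppm.
FC to add: 6.208 − 0.6 = 5.608 mg/L as Cl₂.
Cl₂ equivalent: 5.608 mg/L × 845,000 L = 4739 g.
Product at 55.8% available Cl: 4739 / 0.558 = 8493 g.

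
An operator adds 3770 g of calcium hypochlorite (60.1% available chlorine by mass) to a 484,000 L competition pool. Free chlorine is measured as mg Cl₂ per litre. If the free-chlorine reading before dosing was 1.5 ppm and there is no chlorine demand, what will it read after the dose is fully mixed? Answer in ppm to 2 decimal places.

Available chlorine delivered: 3770 g × 0.601 = 2266 g as Cl₂.
Concentration rise: 2266 g / 484,000 L = 4.681 mg/L = 4.68 ppm.
Final FC: 1.5 + 4.68 = 6.18 ppm.

6.18 ppm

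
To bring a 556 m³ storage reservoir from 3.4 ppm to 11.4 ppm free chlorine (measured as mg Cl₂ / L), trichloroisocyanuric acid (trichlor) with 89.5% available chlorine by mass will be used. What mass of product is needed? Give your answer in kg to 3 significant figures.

4.97 kg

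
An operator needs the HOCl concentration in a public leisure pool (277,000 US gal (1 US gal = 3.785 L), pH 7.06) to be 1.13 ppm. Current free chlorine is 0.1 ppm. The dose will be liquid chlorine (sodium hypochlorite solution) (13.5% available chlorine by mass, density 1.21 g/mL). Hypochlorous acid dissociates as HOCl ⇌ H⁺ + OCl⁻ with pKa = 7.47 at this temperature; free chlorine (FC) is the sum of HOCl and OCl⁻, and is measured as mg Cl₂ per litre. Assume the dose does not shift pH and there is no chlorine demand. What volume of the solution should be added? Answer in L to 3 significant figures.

Volume: 277,000 US gal × 3.785 L/gal = 1,048,445 L.
[OCl⁻]/[HOCl] = 10^(pH − pKa) = 10^(7.06 − 7.47) = 0.389; fraction as HOCl = 1/(1 + 0.389) = 0.7199.
Free chlorine required for 1.13 ppm HOCl: 1.13 / 0.7199 = 1.57 ppm.
FC to add: 1.57 − 0.1 = 1.47 mg/L as Cl₂.
Cl₂ equivalent: 1.47 mg/L × 1,048,445 L = 1541 g.
Product at 13.5% available Cl: 1541 / 0.135 = 11,410 g.
Volume: 11,410 g ÷ 1.21 g/mL = 9433 mL.

9.43 L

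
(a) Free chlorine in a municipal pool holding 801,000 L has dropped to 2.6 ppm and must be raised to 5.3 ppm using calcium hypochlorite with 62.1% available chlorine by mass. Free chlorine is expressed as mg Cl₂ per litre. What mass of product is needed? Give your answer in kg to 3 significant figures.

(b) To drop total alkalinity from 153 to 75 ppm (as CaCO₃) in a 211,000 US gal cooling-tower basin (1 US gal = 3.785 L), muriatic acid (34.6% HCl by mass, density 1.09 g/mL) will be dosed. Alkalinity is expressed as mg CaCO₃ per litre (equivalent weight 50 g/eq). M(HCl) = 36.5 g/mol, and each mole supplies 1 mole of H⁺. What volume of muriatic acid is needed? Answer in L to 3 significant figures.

(a) Chlorine deficit: 5.3 − 2.6 = 2.7 ppm = 2.7 mg/L as Cl₂.
(a) Cl₂ equivalent needed: 2.7 mg/L × 801,000 L = 2,163,000 mg = 2163 g.
(a) Product at 62.1% available chlorine: 2163 / 0.621 = 3483 g.

(b) Volume: 211,000 US gal × 3.785 L/gal = 798,635 L.
(b) Alkalinity to neutralize: (153 − 75) = 78 mg/L as CaCO₃ × 798,635 L = 62,290 g as CaCO₃.
(b) Equivalents of H⁺ required: 62,290 ÷ 50 g/eq = 1246 eq = 1246 mol HCl.
(b) Mass of HCl: 1246 × 36.5 = 45,470 g.
(b) Mass of 34.6% solution: 45,470 / 0.346 = 131,400 g.
(b) Volume: 131,400 g ÷ 1.09 g/mL = 120,600 mL.

(a) 3.48 kg; (b) 121 L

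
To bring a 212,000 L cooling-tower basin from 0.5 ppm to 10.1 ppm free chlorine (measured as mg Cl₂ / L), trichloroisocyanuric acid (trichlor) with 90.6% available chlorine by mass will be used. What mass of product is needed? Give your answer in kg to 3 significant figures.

Chlorine deficit: 10.1 − 0.5 = 9.6 ppm = 9.6 mg/L as Cl₂.
Cl₂ equivalent needed: 9.6 mg/L × 212,000 L = 2,035,000 mg = 2035 g.
Product at 90.6% available chlorine: 2035 / 0.906 = 2246 g.

2.25 kg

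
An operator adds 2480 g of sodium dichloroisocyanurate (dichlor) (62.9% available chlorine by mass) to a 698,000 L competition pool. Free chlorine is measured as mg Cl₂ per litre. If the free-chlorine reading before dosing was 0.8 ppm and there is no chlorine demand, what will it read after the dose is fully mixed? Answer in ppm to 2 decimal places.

Available chlorine delivered: 2480 g × 0.629 = 1560 g as Cl₂.
Concentration rise: 1560 g / 698,000 L = 2.235 mg/L = 2.23 ppm.
Final FC: 0.8 + 2.23 = 3.03 ppm.

3.03 ppm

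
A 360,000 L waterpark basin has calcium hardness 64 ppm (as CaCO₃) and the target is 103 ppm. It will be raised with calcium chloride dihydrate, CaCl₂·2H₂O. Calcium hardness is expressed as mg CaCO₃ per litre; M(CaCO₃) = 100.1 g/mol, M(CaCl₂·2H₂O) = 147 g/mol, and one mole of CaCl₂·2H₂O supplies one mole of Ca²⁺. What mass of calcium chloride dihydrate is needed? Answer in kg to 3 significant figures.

Hardness to add: (103 − 64) = 39 mg/L as CaCO₃ × 360,000 L = 14,040 g as CaCO₃.
Moles of Ca²⁺ (1 mol Ca²⁺ ≡ 1 mol CaCO₃): 14,040 / 100.1 g/mol = 140.3 mol.
Mass of CaCl₂·2H₂O: 140.3 × 147 = 20,620 g.

20.6 kg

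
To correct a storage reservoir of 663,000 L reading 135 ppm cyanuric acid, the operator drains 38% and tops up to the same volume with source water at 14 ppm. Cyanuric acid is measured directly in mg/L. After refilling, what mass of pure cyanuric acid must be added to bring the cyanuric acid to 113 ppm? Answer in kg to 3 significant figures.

After draining 38% and refilling: 135 × 0.62 + 14 × 0.38 = 89.02 ppm.
Deficit to target: 113 − 89.02 = 23.98 mg/L.
Mass: 23.98 mg/L × 663,000 L = 15,900 g cyanuric acid.

15.9 kg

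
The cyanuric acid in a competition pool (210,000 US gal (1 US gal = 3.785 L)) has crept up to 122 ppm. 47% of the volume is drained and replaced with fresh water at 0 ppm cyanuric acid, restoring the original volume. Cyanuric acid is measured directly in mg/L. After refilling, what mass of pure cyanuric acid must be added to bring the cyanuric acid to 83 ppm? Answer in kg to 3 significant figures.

14.6 kg

Volume: 210,000 US gal × 3.785 L/gal = 794,850 L.
After draining 47% and refilling: 122 × 0.53 + 0 × 0.47 = 64.66 ppm.
Deficit to target: 83 − 64.66 = 18.34 mg/L.
Mass: 18.34 mg/L × 794,850 L = 14,580 g cyanuric acid.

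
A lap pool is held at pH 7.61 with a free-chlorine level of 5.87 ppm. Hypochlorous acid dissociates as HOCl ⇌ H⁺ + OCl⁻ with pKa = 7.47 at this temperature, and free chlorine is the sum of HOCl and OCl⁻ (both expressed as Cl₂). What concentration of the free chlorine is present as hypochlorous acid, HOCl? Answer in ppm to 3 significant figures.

2.47 ppm

[OCl⁻]/[HOCl] = 10^(pH − pKa) = 10^(7.61 − 7.47) = 10^0.14 = 1.38.
Fraction as HOCl = 1 / (1 + 1.38) = 0.4201.
HOCl = 0.4201 × 5.87 ppm = 2.466 ppm.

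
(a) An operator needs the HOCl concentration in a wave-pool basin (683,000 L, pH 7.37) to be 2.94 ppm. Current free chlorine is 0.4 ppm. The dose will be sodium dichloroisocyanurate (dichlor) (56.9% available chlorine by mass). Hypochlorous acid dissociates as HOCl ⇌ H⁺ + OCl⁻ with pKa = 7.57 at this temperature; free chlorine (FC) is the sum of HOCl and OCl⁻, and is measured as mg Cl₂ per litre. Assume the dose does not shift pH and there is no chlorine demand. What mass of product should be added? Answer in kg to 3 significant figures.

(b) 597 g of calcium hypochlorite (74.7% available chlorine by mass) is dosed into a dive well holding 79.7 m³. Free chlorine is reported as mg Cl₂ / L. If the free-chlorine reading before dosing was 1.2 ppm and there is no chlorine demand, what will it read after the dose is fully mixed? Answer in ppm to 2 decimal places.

(a) 5.28 kg; (b) 6.80 ppm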